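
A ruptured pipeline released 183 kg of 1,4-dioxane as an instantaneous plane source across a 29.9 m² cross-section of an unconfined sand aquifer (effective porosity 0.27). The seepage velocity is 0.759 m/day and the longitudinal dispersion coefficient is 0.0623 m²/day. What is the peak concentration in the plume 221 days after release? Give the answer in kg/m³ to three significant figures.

1.72 kg/m³

The peak of an instantaneous 1D plume sits at x = vt; there the Gaussian factor is 1 and C_max = M/(n_e·A·√(4πDt)), where n_e·A is the pore area the mass is dissolved in.
√(4πDt) = √(4π × 0.0623 × 221) = 13.15 m, so C_max = 183/(0.27 × 29.9 × 13.15) = 1.72 kg/m³.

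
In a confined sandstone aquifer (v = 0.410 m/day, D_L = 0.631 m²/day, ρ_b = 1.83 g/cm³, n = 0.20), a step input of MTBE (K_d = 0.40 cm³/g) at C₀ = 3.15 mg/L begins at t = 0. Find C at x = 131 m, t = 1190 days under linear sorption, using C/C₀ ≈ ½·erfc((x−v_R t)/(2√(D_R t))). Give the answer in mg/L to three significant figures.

0.225 mg/L

Retardation factor R = 1 + ρ_b·K_d/n = 1 + 1.83 × 0.40/0.20 = 4.660.
Sorption retards both mechanisms: v_R = v/R = 0.08798 m/day, D_R = D/R = 0.1354 m²/day.
v_R·t = 0.08798 × 1190 = 104.6962 m; 2√(D_R t) = 25.39 m; argument = (131 − 104.6962)/25.39 = 1.036.
C = C₀ × ½·erfc(1.036) = 3.15 × 0.07144 = 0.225 mg/L.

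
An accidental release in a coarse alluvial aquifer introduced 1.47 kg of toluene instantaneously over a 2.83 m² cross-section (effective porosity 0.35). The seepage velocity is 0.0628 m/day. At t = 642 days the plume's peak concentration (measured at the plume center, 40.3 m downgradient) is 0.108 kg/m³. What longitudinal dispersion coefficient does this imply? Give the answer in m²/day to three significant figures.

0.0234 m²/day

At the plume center C_max = M/(n_e·A·√(4πDt)), so D = M²/(4πt·(n_e·A·C_max)²).
n_e·A·C_max = 0.35 × 2.83 × 0.108 = 0.1070 kg/m.
D = 1.47²/(4π × 642 × 0.1070²) = 0.0234 m²/day.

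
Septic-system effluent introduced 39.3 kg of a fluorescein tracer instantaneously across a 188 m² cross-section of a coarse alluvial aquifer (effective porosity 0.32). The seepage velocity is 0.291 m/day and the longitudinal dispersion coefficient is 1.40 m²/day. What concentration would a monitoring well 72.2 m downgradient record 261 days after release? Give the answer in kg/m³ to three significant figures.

For an instantaneous plane source, C(x,t) = M/(n_e·A·√(4πDt)) · exp(−(x−vt)²/(4Dt)), with n_e·A the pore (flow) area.
Plume center vt = 0.291 × 261 = 75.951 m, so the well at 72.2 m is 3.751 m upgradient of the peak.
√(4πDt) = 67.76 m, giving peak height M/(n_e·A·√(4πDt)) = 39.3/(0.32 × 188 × 67.76) = 0.009641 kg/m³.
(x−vt)²/(4Dt) = (-3.751)²/(4 × 1.40 × 261) = 0.009626; exp(−0.009626) = 0.9904.
C = 0.009641 × 0.9904 = 0.00955 kg/m³.

0.00955 kg/m³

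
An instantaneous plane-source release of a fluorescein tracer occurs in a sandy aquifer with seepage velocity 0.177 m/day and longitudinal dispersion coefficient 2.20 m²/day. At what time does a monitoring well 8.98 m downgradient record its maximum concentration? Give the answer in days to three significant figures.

16.4 days

For the 1D instantaneous-source solution, setting ∂C/∂t = 0 at fixed x gives v²t² + 2Dt − x² = 0, so t = (√(D² + v²x²) − D)/v².
√(D² + v²x²) = √(2.20² + 0.177² × 8.98²) = 2.714; v² = 0.031329.
t = (2.714 − 2.20)/0.031329 = 16.4 days (vs. the pure-advection estimate x/v = 50.7 d).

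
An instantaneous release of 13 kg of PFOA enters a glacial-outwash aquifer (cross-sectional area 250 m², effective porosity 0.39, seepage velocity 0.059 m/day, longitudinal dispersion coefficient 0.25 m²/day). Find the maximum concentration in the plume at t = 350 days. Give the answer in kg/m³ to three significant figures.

0.00402 kg/m³

The peak of an instantaneous 1D plume sits at x = vt; there the Gaussian factor is 1 and C_max = M/(n_e·A·√(4πDt)), where n_e·A is the pore area the mass is dissolved in.
√(4πDt) = √(4π × 0.25 × 350) = 33.16 m, so C_max = 13/(0.39 × 250 × 33.16) = 0.00402 kg/m³.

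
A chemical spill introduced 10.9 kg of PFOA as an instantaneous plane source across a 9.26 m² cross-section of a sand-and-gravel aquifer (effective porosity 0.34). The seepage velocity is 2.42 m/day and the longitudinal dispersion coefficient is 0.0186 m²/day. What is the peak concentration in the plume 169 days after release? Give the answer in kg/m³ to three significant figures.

0.551 kg/m³

The peak of an instantaneous 1D plume sits at x = vt; there the Gaussian factor is 1 and C_max = M/(n_e·A·√(4πDt)), where n_e·A is the pore area the mass is dissolved in.
√(4πDt) = √(4π × 0.0186 × 169) = 6.285 m, so C_max = 10.9/(0.34 × 9.26 × 6.285) = 0.551 kg/m³.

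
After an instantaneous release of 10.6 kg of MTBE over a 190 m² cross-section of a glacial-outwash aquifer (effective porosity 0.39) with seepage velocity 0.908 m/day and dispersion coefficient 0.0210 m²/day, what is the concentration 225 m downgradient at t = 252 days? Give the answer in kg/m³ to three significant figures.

0.00882 kg/m³

For an instantaneous plane source, C(x,t) = M/(n_e·A·√(4πDt)) · exp(−(x−vt)²/(4Dt)), with n_e·A the pore (flow) area.
Plume center vt = 0.908 × 252 = 228.816 m, so the well at 225 m is 3.816 m upgradient of the peak.
√(4πDt) = 8.155 m, giving peak height M/(n_e·A·√(4πDt)) = 10.6/(0.39 × 190 × 8.155) = 0.01754 kg/m³.
(x−vt)²/(4Dt) = (-3.816)²/(4 × 0.0210 × 252) = 0.6879; exp(−0.6879) = 0.5026.
C = 0.01754 × 0.5026 = 0.00882 kg/m³.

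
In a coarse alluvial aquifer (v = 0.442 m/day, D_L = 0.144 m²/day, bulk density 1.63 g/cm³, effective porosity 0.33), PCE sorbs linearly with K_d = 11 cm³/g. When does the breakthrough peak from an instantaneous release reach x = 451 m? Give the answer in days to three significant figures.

Retardation factor R = 1 + ρ_b·K_d/n = 1 + 1.63 × 11/0.33 = 55.33.
Sorption retards both mechanisms: v_R = v/R = 0.007988 m/day, D_R = D/R = 0.002603 m²/day.
Peak time from v_R²t² + 2D_R t − x² = 0: t = (√(D_R² + v_R²x²) − D_R)/v_R².
√(D_R² + v_R²x²) = √(0.002603² + 0.007988² × 451²) = 3.603; v_R² = 6.381e-05.
t = (3.603 − 0.002603)/6.381e-05 = 56400 days.

56400 days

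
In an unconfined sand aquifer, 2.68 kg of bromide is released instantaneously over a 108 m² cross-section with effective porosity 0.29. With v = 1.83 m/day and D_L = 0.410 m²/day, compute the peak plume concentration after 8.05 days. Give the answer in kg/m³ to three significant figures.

0.0133 kg/m³

The peak of an instantaneous 1D plume sits at x = vt; there the Gaussian factor is 1 and C_max = M/(n_e·A·√(4πDt)), where n_e·A is the pore area the mass is dissolved in.
√(4πDt) = √(4π × 0.410 × 8.05) = 6.440 m, so C_max = 2.68/(0.29 × 108 × 6.440) = 0.0133 kg/m³.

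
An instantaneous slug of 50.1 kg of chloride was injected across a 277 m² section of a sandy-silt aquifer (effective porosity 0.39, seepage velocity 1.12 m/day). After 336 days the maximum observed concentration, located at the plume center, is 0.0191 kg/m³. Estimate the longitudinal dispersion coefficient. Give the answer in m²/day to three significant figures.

0.140 m²/day

At the plume center C_max = M/(n_e·A·√(4πDt)), so D = M²/(4πt·(n_e·A·C_max)²).
n_e·A·C_max = 0.39 × 277 × 0.0191 = 2.063 kg/m.
D = 50.1²/(4π × 336 × 2.063²) = 0.140 m²/day.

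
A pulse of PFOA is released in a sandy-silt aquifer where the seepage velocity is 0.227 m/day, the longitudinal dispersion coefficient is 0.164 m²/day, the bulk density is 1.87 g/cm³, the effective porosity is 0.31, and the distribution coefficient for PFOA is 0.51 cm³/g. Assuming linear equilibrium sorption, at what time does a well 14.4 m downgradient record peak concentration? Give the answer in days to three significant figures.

246 days

Retardation factor R = 1 + ρ_b·K_d/n = 1 + 1.87 × 0.51/0.31 = 4.076.
Sorption retards both mechanisms: v_R = v/R = 0.05569 m/day, D_R = D/R = 0.04024 m²/day.
Peak time from v_R²t² + 2D_R t − x² = 0: t = (√(D_R² + v_R²x²) − D_R)/v_R².
√(D_R² + v_R²x²) = √(0.04024² + 0.05569² × 14.4²) = 0.8029; v_R² = 0.003101.
t = (0.8029 − 0.04024)/0.003101 = 246 days.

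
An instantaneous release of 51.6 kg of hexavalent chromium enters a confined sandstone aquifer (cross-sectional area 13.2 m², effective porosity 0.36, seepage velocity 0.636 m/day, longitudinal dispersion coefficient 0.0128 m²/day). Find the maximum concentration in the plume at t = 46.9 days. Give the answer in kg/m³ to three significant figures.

The peak of an instantaneous 1D plume sits at x = vt; there the Gaussian factor is 1 and C_max = M/(n_e·A·√(4πDt)), where n_e·A is the pore area the mass is dissolved in.
√(4πDt) = √(4π × 0.0128 × 46.9) = 2.747 m, so C_max = 51.6/(0.36 × 13.2 × 2.747) = 3.95 kg/m³.

3.95 kg/m³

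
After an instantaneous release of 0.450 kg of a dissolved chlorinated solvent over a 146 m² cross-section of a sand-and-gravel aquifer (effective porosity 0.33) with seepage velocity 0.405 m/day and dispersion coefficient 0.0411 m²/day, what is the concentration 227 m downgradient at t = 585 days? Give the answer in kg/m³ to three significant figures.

For an instantaneous plane source, C(x,t) = M/(n_e·A·√(4πDt)) · exp(−(x−vt)²/(4Dt)), with n_e·A the pore (flow) area.
Plume center vt = 0.405 × 585 = 236.925 m, so the well at 227 m is 9.925 m upgradient of the peak.
√(4πDt) = 17.38 m, giving peak height M/(n_e·A·√(4πDt)) = 0.450/(0.33 × 146 × 17.38) = 0.0005374 kg/m³.
(x−vt)²/(4Dt) = (-9.925)²/(4 × 0.0411 × 585) = 1.024; exp(−1.024) = 0.3592.
C = 0.0005374 × 0.3592 = 0.000193 kg/m³.

0.000193 kg/m³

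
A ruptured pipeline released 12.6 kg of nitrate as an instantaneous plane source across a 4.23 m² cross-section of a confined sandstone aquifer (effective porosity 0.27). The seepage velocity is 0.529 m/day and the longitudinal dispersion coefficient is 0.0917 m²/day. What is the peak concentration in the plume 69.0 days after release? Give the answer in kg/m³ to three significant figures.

1.24 kg/m³

The peak of an instantaneous 1D plume sits at x = vt; there the Gaussian factor is 1 and C_max = M/(n_e·A·√(4πDt)), where n_e·A is the pore area the mass is dissolved in.
√(4πDt) = √(4π × 0.0917 × 69.0) = 8.917 m, so C_max = 12.6/(0.27 × 4.23 × 8.917) = 1.24 kg/m³.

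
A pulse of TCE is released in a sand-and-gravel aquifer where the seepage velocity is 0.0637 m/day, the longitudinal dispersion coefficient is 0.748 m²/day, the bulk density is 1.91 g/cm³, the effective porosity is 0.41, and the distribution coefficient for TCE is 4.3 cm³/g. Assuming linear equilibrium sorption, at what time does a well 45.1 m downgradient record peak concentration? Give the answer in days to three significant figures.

Retardation factor R = 1 + ρ_b·K_d/n = 1 + 1.91 × 4.3/0.41 = 21.03.
Sorption retards both mechanisms: v_R = v/R = 0.003029 m/day, D_R = D/R = 0.03557 m²/day.
Peak time from v_R²t² + 2D_R t − x² = 0: t = (√(D_R² + v_R²x²) − D_R)/v_R².
√(D_R² + v_R²x²) = √(0.03557² + 0.003029² × 45.1²) = 0.1412; v_R² = 9.175e-06.
t = (0.1412 − 0.03557)/9.175e-06 = 11500 days.

11500 days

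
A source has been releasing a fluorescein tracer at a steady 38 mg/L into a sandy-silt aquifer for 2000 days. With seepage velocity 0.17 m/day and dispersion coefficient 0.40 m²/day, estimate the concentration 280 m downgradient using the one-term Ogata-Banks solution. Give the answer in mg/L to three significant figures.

35.5 mg/L

For a continuous step input, C/C₀ ≈ ½·erfc((x−vt)/(2√(Dt))).
vt = 0.17 × 2000 = 340 m and 2√(Dt) = 2√(0.40 × 2000) = 56.57 m.
Argument (x−vt)/(2√(Dt)) = (280 − 340)/56.57 = -1.061; ½·erfc(-1.061) = 0.9333.
C = 38 × 0.9333 = 35.5 mg/L.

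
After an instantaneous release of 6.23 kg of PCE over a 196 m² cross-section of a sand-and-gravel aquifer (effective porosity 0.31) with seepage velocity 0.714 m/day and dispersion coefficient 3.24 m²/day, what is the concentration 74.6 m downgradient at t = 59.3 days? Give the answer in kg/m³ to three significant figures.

0.000539 kg/m³

For an instantaneous plane source, C(x,t) = M/(n_e·A·√(4πDt)) · exp(−(x−vt)²/(4Dt)), with n_e·A the pore (flow) area.
Plume center vt = 0.714 × 59.3 = 42.3402 m, so the well at 74.6 m is 32.2598 m downgradient of the peak.
√(4πDt) = 49.14 m, giving peak height M/(n_e·A·√(4πDt)) = 6.23/(0.31 × 196 × 49.14) = 0.002087 kg/m³.
(x−vt)²/(4Dt) = (32.2598)²/(4 × 3.24 × 59.3) = 1.354; exp(−1.354) = 0.2582.
C = 0.002087 × 0.2582 = 0.000539 kg/m³.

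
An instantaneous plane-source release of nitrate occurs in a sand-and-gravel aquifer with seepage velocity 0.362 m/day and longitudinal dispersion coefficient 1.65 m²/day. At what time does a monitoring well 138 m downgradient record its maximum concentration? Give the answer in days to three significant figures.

369 days

For the 1D instantaneous-source solution, setting ∂C/∂t = 0 at fixed x gives v²t² + 2Dt − x² = 0, so t = (√(D² + v²x²) − D)/v².
√(D² + v²x²) = √(1.65² + 0.362² × 138²) = 49.98; v² = 0.131044.
t = (49.98 − 1.65)/0.131044 = 369 days (vs. the pure-advection estimate x/v = 381 d).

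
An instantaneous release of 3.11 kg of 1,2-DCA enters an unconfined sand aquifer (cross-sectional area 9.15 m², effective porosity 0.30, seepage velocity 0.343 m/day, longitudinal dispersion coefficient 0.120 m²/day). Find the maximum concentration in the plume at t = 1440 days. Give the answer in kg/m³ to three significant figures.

The peak of an instantaneous 1D plume sits at x = vt; there the Gaussian factor is 1 and C_max = M/(n_e·A·√(4πDt)), where n_e·A is the pore area the mass is dissolved in.
√(4πDt) = √(4π × 0.120 × 1440) = 46.60 m, so C_max = 3.11/(0.30 × 9.15 × 46.60) = 0.0243 kg/m³.

0.0243 kg/m³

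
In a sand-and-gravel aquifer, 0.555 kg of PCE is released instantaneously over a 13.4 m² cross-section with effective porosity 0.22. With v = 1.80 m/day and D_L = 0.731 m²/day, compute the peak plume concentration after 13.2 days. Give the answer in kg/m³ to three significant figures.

The peak of an instantaneous 1D plume sits at x = vt; there the Gaussian factor is 1 and C_max = M/(n_e·A·√(4πDt)), where n_e·A is the pore area the mass is dissolved in.
√(4πDt) = √(4π × 0.731 × 13.2) = 11.01 m, so C_max = 0.555/(0.22 × 13.4 × 11.01) = 0.0171 kg/m³.

0.0171 kg/m³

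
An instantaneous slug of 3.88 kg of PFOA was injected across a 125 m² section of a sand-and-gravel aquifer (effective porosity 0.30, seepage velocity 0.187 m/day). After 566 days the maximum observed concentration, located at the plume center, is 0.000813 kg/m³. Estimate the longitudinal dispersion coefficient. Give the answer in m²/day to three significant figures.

2.28 m²/day

At the plume center C_max = M/(n_e·A·√(4πDt)), so D = M²/(4πt·(n_e·A·C_max)²).
n_e·A·C_max = 0.30 × 125 × 0.000813 = 0.03049 kg/m.
D = 3.88²/(4π × 566 × 0.03049²) = 2.28 m²/day.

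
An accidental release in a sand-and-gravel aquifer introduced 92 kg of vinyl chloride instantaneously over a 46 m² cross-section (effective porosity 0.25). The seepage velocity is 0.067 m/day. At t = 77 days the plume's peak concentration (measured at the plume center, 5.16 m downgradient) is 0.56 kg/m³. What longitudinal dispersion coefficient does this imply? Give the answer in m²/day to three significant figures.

At the plume center C_max = M/(n_e·A·√(4πDt)), so D = M²/(4πt·(n_e·A·C_max)²).
n_e·A·C_max = 0.25 × 46 × 0.56 = 6.440 kg/m.
D = 92²/(4π × 77 × 6.440²) = 0.211 m²/day.

0.211 m²/day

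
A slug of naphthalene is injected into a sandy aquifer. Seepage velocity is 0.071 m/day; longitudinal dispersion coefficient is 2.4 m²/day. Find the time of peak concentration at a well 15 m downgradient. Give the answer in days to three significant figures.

44.8 days

For the 1D instantaneous-source solution, setting ∂C/∂t = 0 at fixed x gives v²t² + 2Dt − x² = 0, so t = (√(D² + v²x²) − D)/v².
√(D² + v²x²) = √(2.4² + 0.071² × 15²) = 2.626; v² = 0.005041.
t = (2.626 − 2.4)/0.005041 = 44.8 days (vs. the pure-advection estimate x/v = 211 d).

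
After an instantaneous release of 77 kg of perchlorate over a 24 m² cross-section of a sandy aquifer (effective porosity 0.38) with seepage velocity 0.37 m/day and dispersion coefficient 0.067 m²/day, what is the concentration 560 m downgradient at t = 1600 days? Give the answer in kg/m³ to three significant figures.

0.0211 kg/m³

For an instantaneous plane source, C(x,t) = M/(n_e·A·√(4πDt)) · exp(−(x−vt)²/(4Dt)), with n_e·A the pore (flow) area.
Plume center vt = 0.37 × 1600 = 592 m, so the well at 560 m is 32 m upgradient of the peak.
√(4πDt) = 36.70 m, giving peak height M/(n_e·A·√(4πDt)) = 77/(0.38 × 24 × 36.70) = 0.2301 kg/m³.
(x−vt)²/(4Dt) = (-32)²/(4 × 0.067 × 1600) = 2.388; exp(−2.388) = 0.09181.
C = 0.2301 × 0.09181 = 0.0211 kg/m³.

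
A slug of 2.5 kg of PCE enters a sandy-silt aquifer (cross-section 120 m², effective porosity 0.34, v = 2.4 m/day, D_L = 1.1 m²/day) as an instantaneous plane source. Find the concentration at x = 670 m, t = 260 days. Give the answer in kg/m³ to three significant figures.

For an instantaneous plane source, C(x,t) = M/(n_e·A·√(4πDt)) · exp(−(x−vt)²/(4Dt)), with n_e·A the pore (flow) area.
Plume center vt = 2.4 × 260 = 624 m, so the well at 670 m is 46 m downgradient of the peak.
√(4πDt) = 59.95 m, giving peak height M/(n_e·A·√(4πDt)) = 2.5/(0.34 × 120 × 59.95) = 0.001022 kg/m³.
(x−vt)²/(4Dt) = (46)²/(4 × 1.1 × 260) = 1.850; exp(−1.850) = 0.1572.
C = 0.001022 × 0.1572 = 0.000161 kg/m³.

0.000161 kg/m³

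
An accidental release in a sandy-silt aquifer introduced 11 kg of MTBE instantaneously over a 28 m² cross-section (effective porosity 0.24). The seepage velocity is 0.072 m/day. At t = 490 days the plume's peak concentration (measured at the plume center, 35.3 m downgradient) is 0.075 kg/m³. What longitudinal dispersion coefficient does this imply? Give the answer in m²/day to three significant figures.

At the plume center C_max = M/(n_e·A·√(4πDt)), so D = M²/(4πt·(n_e·A·C_max)²).
n_e·A·C_max = 0.24 × 28 × 0.075 = 0.5040 kg/m.
D = 11²/(4π × 490 × 0.5040²) = 0.0774 m²/day.

0.0774 m²/day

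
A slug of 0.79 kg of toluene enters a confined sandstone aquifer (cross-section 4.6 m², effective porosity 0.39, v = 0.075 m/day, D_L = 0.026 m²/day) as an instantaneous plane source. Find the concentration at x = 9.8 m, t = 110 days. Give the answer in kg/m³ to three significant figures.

For an instantaneous plane source, C(x,t) = M/(n_e·A·√(4πDt)) · exp(−(x−vt)²/(4Dt)), with n_e·A the pore (flow) area.
Plume center vt = 0.075 × 110 = 8.25 m, so the well at 9.8 m is 1.55 m downgradient of the peak.
√(4πDt) = 5.995 m, giving peak height M/(n_e·A·√(4πDt)) = 0.79/(0.39 × 4.6 × 5.995) = 0.07345 kg/m³.
(x−vt)²/(4Dt) = (1.55)²/(4 × 0.026 × 110) = 0.2100; exp(−0.2100) = 0.8106.
C = 0.07345 × 0.8106 = 0.0595 kg/m³.

0.0595 kg/m³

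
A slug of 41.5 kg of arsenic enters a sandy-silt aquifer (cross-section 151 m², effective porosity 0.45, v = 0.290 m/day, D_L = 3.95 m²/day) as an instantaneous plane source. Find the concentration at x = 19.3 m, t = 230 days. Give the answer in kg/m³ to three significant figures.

For an instantaneous plane source, C(x,t) = M/(n_e·A·√(4πDt)) · exp(−(x−vt)²/(4Dt)), with n_e·A the pore (flow) area.
Plume center vt = 0.290 × 230 = 66.7 m, so the well at 19.3 m is 47.4 m upgradient of the peak.
√(4πDt) = 106.8 m, giving peak height M/(n_e·A·√(4πDt)) = 41.5/(0.45 × 151 × 106.8) = 0.005719 kg/m³.
(x−vt)²/(4Dt) = (-47.4)²/(4 × 3.95 × 230) = 0.6183; exp(−0.6183) = 0.5389.
C = 0.005719 × 0.5389 = 0.00308 kg/m³.

0.00308 kg/m³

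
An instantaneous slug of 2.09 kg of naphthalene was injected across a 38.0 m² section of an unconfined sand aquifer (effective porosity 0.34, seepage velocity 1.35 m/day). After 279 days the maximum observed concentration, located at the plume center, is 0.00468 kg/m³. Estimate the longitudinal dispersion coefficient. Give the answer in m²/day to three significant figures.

0.341 m²/day

At the plume center C_max = M/(n_e·A·√(4πDt)), so D = M²/(4πt·(n_e·A·C_max)²).
n_e·A·C_max = 0.34 × 38.0 × 0.00468 = 0.06047 kg/m.
D = 2.09²/(4π × 279 × 0.06047²) = 0.341 m²/day.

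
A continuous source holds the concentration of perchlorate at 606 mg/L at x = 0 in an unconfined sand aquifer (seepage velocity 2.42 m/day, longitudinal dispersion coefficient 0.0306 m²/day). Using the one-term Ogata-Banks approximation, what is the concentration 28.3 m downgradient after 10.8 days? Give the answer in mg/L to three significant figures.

2.36 mg/L

For a continuous step input, C/C₀ ≈ ½·erfc((x−vt)/(2√(Dt))).
vt = 2.42 × 10.8 = 26.136 m and 2√(Dt) = 2√(0.0306 × 10.8) = 1.150 m.
Argument (x−vt)/(2√(Dt)) = (28.3 − 26.136)/1.150 = 1.882; ½·erfc(1.882) = 0.003889.
C = 606 × 0.003889 = 2.36 mg/L.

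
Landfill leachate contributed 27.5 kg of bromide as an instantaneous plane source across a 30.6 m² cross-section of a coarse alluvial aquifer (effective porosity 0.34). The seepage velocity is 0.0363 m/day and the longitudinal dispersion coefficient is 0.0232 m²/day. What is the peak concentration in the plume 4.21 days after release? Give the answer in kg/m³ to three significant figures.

2.39 kg/m³

The peak of an instantaneous 1D plume sits at x = vt; there the Gaussian factor is 1 and C_max = M/(n_e·A·√(4πDt)), where n_e·A is the pore area the mass is dissolved in.
√(4πDt) = √(4π × 0.0232 × 4.21) = 1.108 m, so C_max = 27.5/(0.34 × 30.6 × 1.108) = 2.39 kg/m³.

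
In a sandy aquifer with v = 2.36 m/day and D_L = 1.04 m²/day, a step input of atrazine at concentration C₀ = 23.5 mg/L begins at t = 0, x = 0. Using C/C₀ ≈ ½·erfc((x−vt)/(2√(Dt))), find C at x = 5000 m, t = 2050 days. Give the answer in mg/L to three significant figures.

0.154 mg/L

For a continuous step input, C/C₀ ≈ ½·erfc((x−vt)/(2√(Dt))).
vt = 2.36 × 2050 = 4838 m and 2√(Dt) = 2√(1.04 × 2050) = 92.35 m.
Argument (x−vt)/(2√(Dt)) = (5000 − 4838)/92.35 = 1.754; ½·erfc(1.754) = 0.006559.
C = 23.5 × 0.006559 = 0.154 mg/L.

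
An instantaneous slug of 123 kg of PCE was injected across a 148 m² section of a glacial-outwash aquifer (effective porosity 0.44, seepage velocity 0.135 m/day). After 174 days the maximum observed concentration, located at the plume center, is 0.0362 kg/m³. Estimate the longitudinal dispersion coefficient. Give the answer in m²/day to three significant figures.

At the plume center C_max = M/(n_e·A·√(4πDt)), so D = M²/(4πt·(n_e·A·C_max)²).
n_e·A·C_max = 0.44 × 148 × 0.0362 = 2.357 kg/m.
D = 123²/(4π × 174 × 2.357²) = 1.25 m²/day.

1.25 m²/day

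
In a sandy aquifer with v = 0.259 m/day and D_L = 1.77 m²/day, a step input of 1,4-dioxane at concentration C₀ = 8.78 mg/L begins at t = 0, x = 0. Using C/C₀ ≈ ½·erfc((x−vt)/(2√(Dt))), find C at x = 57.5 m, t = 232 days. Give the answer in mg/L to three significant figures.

For a continuous step input, C/C₀ ≈ ½·erfc((x−vt)/(2√(Dt))).
vt = 0.259 × 232 = 60.088 m and 2√(Dt) = 2√(1.77 × 232) = 40.53 m.
Argument (x−vt)/(2√(Dt)) = (57.5 − 60.088)/40.53 = -0.06385; ½·erfc(-0.06385) = 0.5360.
C = 8.78 × 0.5360 = 4.71 mg/L.

4.71 mg/L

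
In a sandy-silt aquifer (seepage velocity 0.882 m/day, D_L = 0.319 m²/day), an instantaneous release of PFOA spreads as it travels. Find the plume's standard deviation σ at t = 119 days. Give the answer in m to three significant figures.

8.71 m

Dispersive spreading gives a Gaussian with σ² = 2Dt; advection only shifts the center.
σ = √(2 × 0.319 × 119) = 8.71 m.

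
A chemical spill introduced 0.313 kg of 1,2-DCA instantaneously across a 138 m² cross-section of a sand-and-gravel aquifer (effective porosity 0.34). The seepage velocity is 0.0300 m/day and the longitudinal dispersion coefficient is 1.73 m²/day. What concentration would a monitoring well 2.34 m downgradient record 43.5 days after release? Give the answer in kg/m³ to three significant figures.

0.000216 kg/m³

For an instantaneous plane source, C(x,t) = M/(n_e·A·√(4πDt)) · exp(−(x−vt)²/(4Dt)), with n_e·A the pore (flow) area.
Plume center vt = 0.0300 × 43.5 = 1.305 m, so the well at 2.34 m is 1.035 m downgradient of the peak.
√(4πDt) = 30.75 m, giving peak height M/(n_e·A·√(4πDt)) = 0.313/(0.34 × 138 × 30.75) = 0.0002169 kg/m³.
(x−vt)²/(4Dt) = (1.035)²/(4 × 1.73 × 43.5) = 0.003559; exp(−0.003559) = 0.9964.
C = 0.0002169 × 0.9964 = 0.000216 kg/m³.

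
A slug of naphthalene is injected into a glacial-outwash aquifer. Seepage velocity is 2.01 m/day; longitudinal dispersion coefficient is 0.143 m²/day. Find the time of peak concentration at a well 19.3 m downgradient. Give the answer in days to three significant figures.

9.57 days

For the 1D instantaneous-source solution, setting ∂C/∂t = 0 at fixed x gives v²t² + 2Dt − x² = 0, so t = (√(D² + v²x²) − D)/v².
√(D² + v²x²) = √(0.143² + 2.01² × 19.3²) = 38.79; v² = 4.0401.
t = (38.79 − 0.143)/4.0401 = 9.57 days (vs. the pure-advection estimate x/v = 9.60 d).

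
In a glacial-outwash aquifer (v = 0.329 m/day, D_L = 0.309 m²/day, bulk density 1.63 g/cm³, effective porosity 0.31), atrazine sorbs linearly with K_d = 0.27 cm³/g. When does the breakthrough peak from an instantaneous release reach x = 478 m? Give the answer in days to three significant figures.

3510 days

Retardation factor R = 1 + ρ_b·K_d/n = 1 + 1.63 × 0.27/0.31 = 2.420.
Sorption retards both mechanisms: v_R = v/R = 0.1360 m/day, D_R = D/R = 0.1277 m²/day.
Peak time from v_R²t² + 2D_R t − x² = 0: t = (√(D_R² + v_R²x²) − D_R)/v_R².
√(D_R² + v_R²x²) = √(0.1277² + 0.1360² × 478²) = 65.01; v_R² = 0.01850.
t = (65.01 − 0.1277)/0.01850 = 3510 days.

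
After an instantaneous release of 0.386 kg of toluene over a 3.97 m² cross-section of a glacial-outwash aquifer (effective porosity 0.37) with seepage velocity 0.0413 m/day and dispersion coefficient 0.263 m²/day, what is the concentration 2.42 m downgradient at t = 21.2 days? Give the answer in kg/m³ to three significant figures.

0.0282 kg/m³

For an instantaneous plane source, C(x,t) = M/(n_e·A·√(4πDt)) · exp(−(x−vt)²/(4Dt)), with n_e·A the pore (flow) area.
Plume center vt = 0.0413 × 21.2 = 0.87556 m, so the well at 2.42 m is 1.54444 m downgradient of the peak.
√(4πDt) = 8.370 m, giving peak height M/(n_e·A·√(4πDt)) = 0.386/(0.37 × 3.97 × 8.370) = 0.03140 kg/m³.
(x−vt)²/(4Dt) = (1.54444)²/(4 × 0.263 × 21.2) = 0.1070; exp(−0.1070) = 0.8985.
C = 0.03140 × 0.8985 = 0.0282 kg/m³.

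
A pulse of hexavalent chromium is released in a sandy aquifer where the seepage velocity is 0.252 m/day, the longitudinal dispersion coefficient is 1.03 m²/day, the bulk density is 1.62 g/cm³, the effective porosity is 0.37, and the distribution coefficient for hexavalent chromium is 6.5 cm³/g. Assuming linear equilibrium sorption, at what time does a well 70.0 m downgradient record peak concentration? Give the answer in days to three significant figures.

7720 days

Retardation factor R = 1 + ρ_b·K_d/n = 1 + 1.62 × 6.5/0.37 = 29.46.
Sorption retards both mechanisms: v_R = v/R = 0.008554 m/day, D_R = D/R = 0.03496 m²/day.
Peak time from v_R²t² + 2D_R t − x² = 0: t = (√(D_R² + v_R²x²) − D_R)/v_R².
√(D_R² + v_R²x²) = √(0.03496² + 0.008554² × 70.0²) = 0.5998; v_R² = 7.317e-05.
t = (0.5998 − 0.03496)/7.317e-05 = 7720 days.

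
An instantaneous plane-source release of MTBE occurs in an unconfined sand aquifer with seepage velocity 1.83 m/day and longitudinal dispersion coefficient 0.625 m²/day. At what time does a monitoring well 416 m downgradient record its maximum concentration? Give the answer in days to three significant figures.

227 days

For the 1D instantaneous-source solution, setting ∂C/∂t = 0 at fixed x gives v²t² + 2Dt − x² = 0, so t = (√(D² + v²x²) − D)/v².
√(D² + v²x²) = √(0.625² + 1.83² × 416²) = 761.3; v² = 3.3489.
t = (761.3 − 0.625)/3.3489 = 227 days (vs. the pure-advection estimate x/v = 227 d).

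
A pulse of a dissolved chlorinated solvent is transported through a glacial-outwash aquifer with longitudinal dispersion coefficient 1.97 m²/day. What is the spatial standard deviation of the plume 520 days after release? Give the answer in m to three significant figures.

45.3 m

Dispersive spreading gives a Gaussian with σ² = 2Dt; advection only shifts the center.
σ = √(2 × 1.97 × 520) = 45.3 m.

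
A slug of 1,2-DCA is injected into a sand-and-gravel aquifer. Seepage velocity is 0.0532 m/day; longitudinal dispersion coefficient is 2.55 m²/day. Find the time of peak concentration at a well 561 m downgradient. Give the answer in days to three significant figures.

For the 1D instantaneous-source solution, setting ∂C/∂t = 0 at fixed x gives v²t² + 2Dt − x² = 0, so t = (√(D² + v²x²) − D)/v².
√(D² + v²x²) = √(2.55² + 0.0532² × 561²) = 29.95; v² = 0.00283024.
t = (29.95 − 2.55)/0.00283024 = 9680 days (vs. the pure-advection estimate x/v = 10500 d).

9680 days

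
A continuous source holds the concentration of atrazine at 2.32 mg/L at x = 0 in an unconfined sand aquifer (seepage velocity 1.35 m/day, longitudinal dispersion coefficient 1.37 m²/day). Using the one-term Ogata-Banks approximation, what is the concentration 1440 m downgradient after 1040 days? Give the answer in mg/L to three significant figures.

For a continuous step input, C/C₀ ≈ ½·erfc((x−vt)/(2√(Dt))).
vt = 1.35 × 1040 = 1404 m and 2√(Dt) = 2√(1.37 × 1040) = 75.49 m.
Argument (x−vt)/(2√(Dt)) = (1440 − 1404)/75.49 = 0.4769; ½·erfc(0.4769) = 0.2500.
C = 2.32 × 0.2500 = 0.580 mg/L.

0.580 mg/L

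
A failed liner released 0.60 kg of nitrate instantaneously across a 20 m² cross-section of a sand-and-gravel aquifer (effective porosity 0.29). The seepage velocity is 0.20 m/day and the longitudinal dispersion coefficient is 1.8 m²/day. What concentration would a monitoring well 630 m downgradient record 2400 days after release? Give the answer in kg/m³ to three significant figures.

For an instantaneous plane source, C(x,t) = M/(n_e·A·√(4πDt)) · exp(−(x−vt)²/(4Dt)), with n_e·A the pore (flow) area.
Plume center vt = 0.20 × 2400 = 480 m, so the well at 630 m is 150 m downgradient of the peak.
√(4πDt) = 233.0 m, giving peak height M/(n_e·A·√(4πDt)) = 0.60/(0.29 × 20 × 233.0) = 0.0004440 kg/m³.
(x−vt)²/(4Dt) = (150)²/(4 × 1.8 × 2400) = 1.302; exp(−1.302) = 0.2720.
C = 0.0004440 × 0.2720 = 0.000121 kg/m³.

0.000121 kg/m³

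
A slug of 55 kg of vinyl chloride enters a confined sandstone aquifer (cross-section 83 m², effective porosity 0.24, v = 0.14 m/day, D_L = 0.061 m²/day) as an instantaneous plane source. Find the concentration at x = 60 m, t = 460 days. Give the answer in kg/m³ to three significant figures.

For an instantaneous plane source, C(x,t) = M/(n_e·A·√(4πDt)) · exp(−(x−vt)²/(4Dt)), with n_e·A the pore (flow) area.
Plume center vt = 0.14 × 460 = 64.4 m, so the well at 60 m is 4.4 m upgradient of the peak.
√(4πDt) = 18.78 m, giving peak height M/(n_e·A·√(4πDt)) = 55/(0.24 × 83 × 18.78) = 0.1470 kg/m³.
(x−vt)²/(4Dt) = (-4.4)²/(4 × 0.061 × 460) = 0.1725; exp(−0.1725) = 0.8416.
C = 0.1470 × 0.8416 = 0.124 kg/m³.

0.124 kg/m³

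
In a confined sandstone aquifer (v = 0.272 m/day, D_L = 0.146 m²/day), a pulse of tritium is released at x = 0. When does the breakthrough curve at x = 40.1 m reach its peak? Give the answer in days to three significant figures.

For the 1D instantaneous-source solution, setting ∂C/∂t = 0 at fixed x gives v²t² + 2Dt − x² = 0, so t = (√(D² + v²x²) − D)/v².
√(D² + v²x²) = √(0.146² + 0.272² × 40.1²) = 10.91; v² = 0.073984.
t = (10.91 − 0.146)/0.073984 = 145 days (vs. the pure-advection estimate x/v = 147 d).

145 days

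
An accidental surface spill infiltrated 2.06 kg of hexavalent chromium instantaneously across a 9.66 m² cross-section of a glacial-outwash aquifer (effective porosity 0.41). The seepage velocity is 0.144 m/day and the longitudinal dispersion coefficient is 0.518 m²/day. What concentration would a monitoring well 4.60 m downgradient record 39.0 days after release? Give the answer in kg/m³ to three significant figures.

0.0322 kg/m³

For an instantaneous plane source, C(x,t) = M/(n_e·A·√(4πDt)) · exp(−(x−vt)²/(4Dt)), with n_e·A the pore (flow) area.
Plume center vt = 0.144 × 39.0 = 5.616 m, so the well at 4.60 m is 1.016 m upgradient of the peak.
√(4πDt) = 15.93 m, giving peak height M/(n_e·A·√(4πDt)) = 2.06/(0.41 × 9.66 × 15.93) = 0.03265 kg/m³.
(x−vt)²/(4Dt) = (-1.016)²/(4 × 0.518 × 39.0) = 0.01277; exp(−0.01277) = 0.9873.
C = 0.03265 × 0.9873 = 0.0322 kg/m³.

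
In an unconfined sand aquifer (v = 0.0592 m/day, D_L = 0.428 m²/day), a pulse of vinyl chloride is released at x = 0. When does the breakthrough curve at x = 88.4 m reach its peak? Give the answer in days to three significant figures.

1380 days

For the 1D instantaneous-source solution, setting ∂C/∂t = 0 at fixed x gives v²t² + 2Dt − x² = 0, so t = (√(D² + v²x²) − D)/v².
√(D² + v²x²) = √(0.428² + 0.0592² × 88.4²) = 5.251; v² = 0.00350464.
t = (5.251 − 0.428)/0.00350464 = 1380 days (vs. the pure-advection estimate x/v = 1490 d).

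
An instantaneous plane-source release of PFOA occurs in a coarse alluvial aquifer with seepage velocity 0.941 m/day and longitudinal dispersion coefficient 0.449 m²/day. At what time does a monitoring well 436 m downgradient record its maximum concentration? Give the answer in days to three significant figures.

463 days

For the 1D instantaneous-source solution, setting ∂C/∂t = 0 at fixed x gives v²t² + 2Dt − x² = 0, so t = (√(D² + v²x²) − D)/v².
√(D² + v²x²) = √(0.449² + 0.941² × 436²) = 410.3; v² = 0.885481.
t = (410.3 − 0.449)/0.885481 = 463 days (vs. the pure-advection estimate x/v = 463 d).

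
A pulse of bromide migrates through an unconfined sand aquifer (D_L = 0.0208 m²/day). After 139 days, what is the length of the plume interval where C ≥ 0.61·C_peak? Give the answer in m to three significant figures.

4.78 m

The plume is Gaussian with σ = √(2Dt) = √(2 × 0.0208 × 139) = 2.405 m.
C/C_peak = exp(−Δx²/(2σ²)) = 0.61 ⇒ Δx = σ·√(−2 ln 0.61) = 2.405 × 0.9943 = 2.391 m.
Width = 2Δx = 4.78 m.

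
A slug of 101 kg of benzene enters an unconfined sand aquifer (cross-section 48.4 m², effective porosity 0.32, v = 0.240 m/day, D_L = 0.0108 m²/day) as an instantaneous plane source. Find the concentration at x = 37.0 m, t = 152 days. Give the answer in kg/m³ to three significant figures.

1.38 kg/m³

For an instantaneous plane source, C(x,t) = M/(n_e·A·√(4πDt)) · exp(−(x−vt)²/(4Dt)), with n_e·A the pore (flow) area.
Plume center vt = 0.240 × 152 = 36.48 m, so the well at 37.0 m is 0.52 m downgradient of the peak.
√(4πDt) = 4.542 m, giving peak height M/(n_e·A·√(4πDt)) = 101/(0.32 × 48.4 × 4.542) = 1.436 kg/m³.
(x−vt)²/(4Dt) = (0.52)²/(4 × 0.0108 × 152) = 0.04118; exp(−0.04118) = 0.9597.
C = 1.436 × 0.9597 = 1.38 kg/m³.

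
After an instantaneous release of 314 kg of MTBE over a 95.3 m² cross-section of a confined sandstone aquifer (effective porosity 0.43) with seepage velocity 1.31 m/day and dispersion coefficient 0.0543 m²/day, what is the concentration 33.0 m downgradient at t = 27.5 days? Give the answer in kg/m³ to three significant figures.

For an instantaneous plane source, C(x,t) = M/(n_e·A·√(4πDt)) · exp(−(x−vt)²/(4Dt)), with n_e·A the pore (flow) area.
Plume center vt = 1.31 × 27.5 = 36.025 m, so the well at 33.0 m is 3.025 m upgradient of the peak.
√(4πDt) = 4.332 m, giving peak height M/(n_e·A·√(4πDt)) = 314/(0.43 × 95.3 × 4.332) = 1.769 kg/m³.
(x−vt)²/(4Dt) = (-3.025)²/(4 × 0.0543 × 27.5) = 1.532; exp(−1.532) = 0.2161.
C = 1.769 × 0.2161 = 0.382 kg/m³.

0.382 kg/m³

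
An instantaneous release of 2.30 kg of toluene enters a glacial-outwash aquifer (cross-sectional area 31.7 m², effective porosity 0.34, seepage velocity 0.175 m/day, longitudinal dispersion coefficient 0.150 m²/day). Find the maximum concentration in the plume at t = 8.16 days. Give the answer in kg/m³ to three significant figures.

0.0544 kg/m³

The peak of an instantaneous 1D plume sits at x = vt; there the Gaussian factor is 1 and C_max = M/(n_e·A·√(4πDt)), where n_e·A is the pore area the mass is dissolved in.
√(4πDt) = √(4π × 0.150 × 8.16) = 3.922 m, so C_max = 2.30/(0.34 × 31.7 × 3.922) = 0.0544 kg/m³.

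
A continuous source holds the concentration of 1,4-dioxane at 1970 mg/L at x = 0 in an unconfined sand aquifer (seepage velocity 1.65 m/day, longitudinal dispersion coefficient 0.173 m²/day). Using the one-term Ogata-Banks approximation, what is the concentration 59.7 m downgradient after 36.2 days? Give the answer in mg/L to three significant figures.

992 mg/L

For a continuous step input, C/C₀ ≈ ½·erfc((x−vt)/(2√(Dt))).
vt = 1.65 × 36.2 = 59.73 m and 2√(Dt) = 2√(0.173 × 36.2) = 5.005 m.
Argument (x−vt)/(2√(Dt)) = (59.7 − 59.73)/5.005 = -0.005994; ½·erfc(-0.005994) = 0.5034.
C = 1970 × 0.5034 = 992 mg/L.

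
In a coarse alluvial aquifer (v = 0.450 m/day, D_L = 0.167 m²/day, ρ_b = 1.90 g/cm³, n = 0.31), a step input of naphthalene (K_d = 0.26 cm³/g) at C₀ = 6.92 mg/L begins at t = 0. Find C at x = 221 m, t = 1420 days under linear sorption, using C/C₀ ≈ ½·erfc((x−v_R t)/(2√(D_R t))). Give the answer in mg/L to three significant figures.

6.71 mg/L

Retardation factor R = 1 + ρ_b·K_d/n = 1 + 1.90 × 0.26/0.31 = 2.594.
Sorption retards both mechanisms: v_R = v/R = 0.1735 m/day, D_R = D/R = 0.06438 m²/day.
v_R·t = 0.1735 × 1420 = 246.37 m; 2√(D_R t) = 19.12 m; argument = (221 − 246.37)/19.12 = -1.327.
C = C₀ × ½·erfc(-1.327) = 6.92 × 0.9697 = 6.71 mg/L.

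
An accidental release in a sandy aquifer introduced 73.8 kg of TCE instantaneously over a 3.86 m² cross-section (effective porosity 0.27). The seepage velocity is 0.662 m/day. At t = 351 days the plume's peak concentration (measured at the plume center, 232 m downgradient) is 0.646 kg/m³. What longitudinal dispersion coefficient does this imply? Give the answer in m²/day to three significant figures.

At the plume center C_max = M/(n_e·A·√(4πDt)), so D = M²/(4πt·(n_e·A·C_max)²).
n_e·A·C_max = 0.27 × 3.86 × 0.646 = 0.6733 kg/m.
D = 73.8²/(4π × 351 × 0.6733²) = 2.72 m²/day.

2.72 m²/day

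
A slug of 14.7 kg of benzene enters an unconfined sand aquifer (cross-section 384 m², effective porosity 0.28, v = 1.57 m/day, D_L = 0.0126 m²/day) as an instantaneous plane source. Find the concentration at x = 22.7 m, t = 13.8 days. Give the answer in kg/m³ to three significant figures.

For an instantaneous plane source, C(x,t) = M/(n_e·A·√(4πDt)) · exp(−(x−vt)²/(4Dt)), with n_e·A the pore (flow) area.
Plume center vt = 1.57 × 13.8 = 21.666 m, so the well at 22.7 m is 1.034 m downgradient of the peak.
√(4πDt) = 1.478 m, giving peak height M/(n_e·A·√(4πDt)) = 14.7/(0.28 × 384 × 1.478) = 0.09250 kg/m³.
(x−vt)²/(4Dt) = (1.034)²/(4 × 0.0126 × 13.8) = 1.537; exp(−1.537) = 0.2150.
C = 0.09250 × 0.2150 = 0.0199 kg/m³.

0.0199 kg/m³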